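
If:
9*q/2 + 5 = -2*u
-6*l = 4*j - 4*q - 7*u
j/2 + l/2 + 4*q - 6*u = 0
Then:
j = 793*u/18 + 260/9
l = -57*u/2 - 20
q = -4*u/9 - 10/9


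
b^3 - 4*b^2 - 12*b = b*(b - 6)*(b + 2)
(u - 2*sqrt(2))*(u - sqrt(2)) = u^2 - 3*sqrt(2)*u + 4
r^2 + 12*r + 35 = (r + 5)*(r + 7)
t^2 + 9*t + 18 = (t + 3)*(t + 6)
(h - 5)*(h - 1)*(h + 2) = h^3 - 4*h^2 - 7*h + 10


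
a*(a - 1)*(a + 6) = a^3 + 5*a^2 - 6*a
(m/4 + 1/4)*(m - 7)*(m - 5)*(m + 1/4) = m^4/4 - 43*m^3/16 + 81*m^2/16 + 163*m/16 + 35/16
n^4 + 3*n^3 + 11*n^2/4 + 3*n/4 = n*(n + 1/2)*(n + 1)*(n + 3/2)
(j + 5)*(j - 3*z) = j^2 - 3*j*z + 5*j - 15*z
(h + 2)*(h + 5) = h^2 + 7*h + 10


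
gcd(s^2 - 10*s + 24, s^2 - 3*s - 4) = s - 4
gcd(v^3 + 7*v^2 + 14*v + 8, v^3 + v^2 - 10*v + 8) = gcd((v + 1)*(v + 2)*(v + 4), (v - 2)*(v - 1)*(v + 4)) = v + 4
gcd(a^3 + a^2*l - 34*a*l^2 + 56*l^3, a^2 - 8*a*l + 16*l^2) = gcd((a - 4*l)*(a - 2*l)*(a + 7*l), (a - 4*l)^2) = a - 4*l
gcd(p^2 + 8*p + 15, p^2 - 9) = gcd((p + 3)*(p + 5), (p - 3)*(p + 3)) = p + 3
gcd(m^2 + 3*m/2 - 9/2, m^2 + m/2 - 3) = m - 3/2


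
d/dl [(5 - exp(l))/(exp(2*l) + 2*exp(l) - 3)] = (2*(exp(l) - 5)*(exp(l) + 1) - exp(2*l) - 2*exp(l) + 3)*exp(l)/(exp(2*l) + 2*exp(l) - 3)^2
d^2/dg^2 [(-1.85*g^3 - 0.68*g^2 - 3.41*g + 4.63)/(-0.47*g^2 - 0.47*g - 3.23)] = (-8.88178419700125e-16*g^5 - 8.88178419700125e-16*g^4 - 3.59352600000001*g^3 + 4.52046000000001*g^2 + 78.608262*g + 15.847374)/(0.103823*g^6 + 0.311469*g^5 + 2.45199*g^4 + 4.384865*g^3 + 16.85091*g^2 + 14.710389*g + 33.698267)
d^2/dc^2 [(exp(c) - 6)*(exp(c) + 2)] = 4*(exp(c) - 1)*exp(c)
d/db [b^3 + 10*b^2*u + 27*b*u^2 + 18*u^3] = 3*b^2 + 20*b*u + 27*u^2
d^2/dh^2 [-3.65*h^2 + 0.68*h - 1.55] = -7.30000000000000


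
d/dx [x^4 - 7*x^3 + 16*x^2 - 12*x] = 4*x^3 - 21*x^2 + 32*x - 12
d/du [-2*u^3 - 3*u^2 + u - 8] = -6*u^2 - 6*u + 1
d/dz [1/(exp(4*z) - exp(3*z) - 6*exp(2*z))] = (-4*exp(2*z) + 3*exp(z) + 12)*exp(-2*z)/(-exp(2*z) + exp(z) + 6)^2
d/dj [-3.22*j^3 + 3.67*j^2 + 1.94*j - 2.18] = -9.66*j^2 + 7.34*j + 1.94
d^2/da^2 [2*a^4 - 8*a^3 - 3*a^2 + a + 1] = 24*a^2 - 48*a - 6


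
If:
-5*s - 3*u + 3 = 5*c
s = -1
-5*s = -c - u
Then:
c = 23/2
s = -1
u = -33/2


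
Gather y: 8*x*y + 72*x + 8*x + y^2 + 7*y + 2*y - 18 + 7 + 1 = 80*x + y^2 + y*(8*x + 9) - 10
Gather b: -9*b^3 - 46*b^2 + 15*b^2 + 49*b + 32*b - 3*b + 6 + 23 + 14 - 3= -9*b^3 - 31*b^2 + 78*b + 40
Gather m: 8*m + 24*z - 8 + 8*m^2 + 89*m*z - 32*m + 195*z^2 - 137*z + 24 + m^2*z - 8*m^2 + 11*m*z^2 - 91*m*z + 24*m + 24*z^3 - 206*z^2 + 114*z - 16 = m^2*z + m*(11*z^2 - 2*z) + 24*z^3 - 11*z^2 + z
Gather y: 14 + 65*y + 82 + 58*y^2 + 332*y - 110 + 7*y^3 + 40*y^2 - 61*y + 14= 7*y^3 + 98*y^2 + 336*y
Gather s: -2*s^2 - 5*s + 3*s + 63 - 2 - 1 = -2*s^2 - 2*s + 60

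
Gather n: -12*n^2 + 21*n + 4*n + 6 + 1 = -12*n^2 + 25*n + 7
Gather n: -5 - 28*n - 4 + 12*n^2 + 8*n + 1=12*n^2 - 20*n - 8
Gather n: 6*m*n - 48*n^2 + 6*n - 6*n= 6*m*n - 48*n^2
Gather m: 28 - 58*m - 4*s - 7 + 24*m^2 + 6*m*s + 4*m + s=24*m^2 + m*(6*s - 54) - 3*s + 21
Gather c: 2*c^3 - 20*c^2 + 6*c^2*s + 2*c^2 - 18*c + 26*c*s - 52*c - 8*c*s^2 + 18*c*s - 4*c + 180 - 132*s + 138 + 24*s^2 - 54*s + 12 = 2*c^3 + c^2*(6*s - 18) + c*(-8*s^2 + 44*s - 74) + 24*s^2 - 186*s + 330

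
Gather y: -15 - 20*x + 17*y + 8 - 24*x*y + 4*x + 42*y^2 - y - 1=-16*x + 42*y^2 + y*(16 - 24*x) - 8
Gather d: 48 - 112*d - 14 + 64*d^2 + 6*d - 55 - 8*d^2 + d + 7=56*d^2 - 105*d - 14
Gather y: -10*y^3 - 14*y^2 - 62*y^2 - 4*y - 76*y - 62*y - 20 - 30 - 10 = -10*y^3 - 76*y^2 - 142*y - 60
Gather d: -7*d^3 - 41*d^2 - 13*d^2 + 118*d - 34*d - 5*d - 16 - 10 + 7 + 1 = -7*d^3 - 54*d^2 + 79*d - 18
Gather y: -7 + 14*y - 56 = 14*y - 63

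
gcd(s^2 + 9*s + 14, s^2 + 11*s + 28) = s + 7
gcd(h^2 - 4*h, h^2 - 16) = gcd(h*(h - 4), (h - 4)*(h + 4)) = h - 4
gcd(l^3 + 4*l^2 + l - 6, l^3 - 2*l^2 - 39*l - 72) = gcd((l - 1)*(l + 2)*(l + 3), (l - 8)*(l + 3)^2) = l + 3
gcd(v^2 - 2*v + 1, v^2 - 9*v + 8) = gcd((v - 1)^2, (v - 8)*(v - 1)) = v - 1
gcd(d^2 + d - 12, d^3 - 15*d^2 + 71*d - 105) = d - 3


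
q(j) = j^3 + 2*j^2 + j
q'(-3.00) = 16.00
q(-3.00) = -12.00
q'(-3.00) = 16.00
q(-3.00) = -12.00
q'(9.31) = 298.27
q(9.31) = 989.62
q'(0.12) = 1.52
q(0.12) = 0.15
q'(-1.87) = 4.01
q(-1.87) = -1.42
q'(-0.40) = -0.12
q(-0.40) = -0.14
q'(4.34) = 74.87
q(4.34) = 123.76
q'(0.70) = 5.27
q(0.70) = 2.02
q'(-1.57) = 2.11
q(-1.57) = -0.51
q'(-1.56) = 2.06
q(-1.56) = -0.49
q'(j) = 3*j^2 + 4*j + 1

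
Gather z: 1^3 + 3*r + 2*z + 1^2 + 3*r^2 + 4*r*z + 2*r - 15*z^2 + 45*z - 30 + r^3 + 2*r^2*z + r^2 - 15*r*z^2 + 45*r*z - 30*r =r^3 + 4*r^2 - 25*r + z^2*(-15*r - 15) + z*(2*r^2 + 49*r + 47) - 28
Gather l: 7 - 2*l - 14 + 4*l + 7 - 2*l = 0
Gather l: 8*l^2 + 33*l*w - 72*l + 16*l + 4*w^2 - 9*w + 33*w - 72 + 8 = 8*l^2 + l*(33*w - 56) + 4*w^2 + 24*w - 64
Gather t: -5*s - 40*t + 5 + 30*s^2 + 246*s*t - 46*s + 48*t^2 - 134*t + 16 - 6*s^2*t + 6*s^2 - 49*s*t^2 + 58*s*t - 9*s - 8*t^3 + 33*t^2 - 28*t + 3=36*s^2 - 60*s - 8*t^3 + t^2*(81 - 49*s) + t*(-6*s^2 + 304*s - 202) + 24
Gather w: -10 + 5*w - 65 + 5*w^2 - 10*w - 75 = 5*w^2 - 5*w - 150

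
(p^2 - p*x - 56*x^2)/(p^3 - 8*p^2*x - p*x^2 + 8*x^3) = (-p - 7*x)/(-p^2 + x^2)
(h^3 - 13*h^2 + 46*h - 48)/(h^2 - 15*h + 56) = (h^2 - 5*h + 6)/(h - 7)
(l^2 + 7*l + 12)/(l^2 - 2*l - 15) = (l + 4)/(l - 5)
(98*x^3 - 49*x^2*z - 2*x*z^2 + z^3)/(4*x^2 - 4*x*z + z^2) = (49*x^2 - z^2)/(2*x - z)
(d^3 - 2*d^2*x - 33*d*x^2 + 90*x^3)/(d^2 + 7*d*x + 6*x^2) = (d^2 - 8*d*x + 15*x^2)/(d + x)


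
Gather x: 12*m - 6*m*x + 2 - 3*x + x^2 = 12*m + x^2 + x*(-6*m - 3) + 2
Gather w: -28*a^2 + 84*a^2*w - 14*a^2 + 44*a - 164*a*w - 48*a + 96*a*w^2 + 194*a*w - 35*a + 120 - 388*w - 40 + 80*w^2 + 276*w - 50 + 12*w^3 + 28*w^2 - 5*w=-42*a^2 - 39*a + 12*w^3 + w^2*(96*a + 108) + w*(84*a^2 + 30*a - 117) + 30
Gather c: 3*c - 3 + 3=3*c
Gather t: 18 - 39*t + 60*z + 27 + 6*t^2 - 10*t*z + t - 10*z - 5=6*t^2 + t*(-10*z - 38) + 50*z + 40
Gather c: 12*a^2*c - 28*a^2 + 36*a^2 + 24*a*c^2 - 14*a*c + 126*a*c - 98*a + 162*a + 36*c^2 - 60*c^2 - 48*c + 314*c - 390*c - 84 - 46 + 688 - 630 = 8*a^2 + 64*a + c^2*(24*a - 24) + c*(12*a^2 + 112*a - 124) - 72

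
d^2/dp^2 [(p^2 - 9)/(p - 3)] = 0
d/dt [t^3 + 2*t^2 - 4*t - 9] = 3*t^2 + 4*t - 4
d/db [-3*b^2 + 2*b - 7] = 2 - 6*b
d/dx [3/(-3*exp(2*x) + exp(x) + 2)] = (18*exp(x) - 3)*exp(x)/(-3*exp(2*x) + exp(x) + 2)^2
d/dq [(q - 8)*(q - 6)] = 2*q - 14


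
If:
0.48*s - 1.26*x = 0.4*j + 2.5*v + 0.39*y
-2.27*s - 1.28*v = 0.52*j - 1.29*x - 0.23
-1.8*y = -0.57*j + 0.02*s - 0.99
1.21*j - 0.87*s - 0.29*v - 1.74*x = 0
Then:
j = 3.19765654073942*y - 1.75510170899046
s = 1.1332114110734*y - 0.520398706228159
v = 0.725864777838466 - 1.40305967851699*y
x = 1.8908952835809*y - 1.08127987300754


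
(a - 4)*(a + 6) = a^2 + 2*a - 24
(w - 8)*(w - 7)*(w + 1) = w^3 - 14*w^2 + 41*w + 56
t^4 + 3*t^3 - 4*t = t*(t - 1)*(t + 2)^2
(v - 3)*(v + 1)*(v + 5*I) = v^3 - 2*v^2 + 5*I*v^2 - 3*v - 10*I*v - 15*I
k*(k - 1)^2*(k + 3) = k^4 + k^3 - 5*k^2 + 3*k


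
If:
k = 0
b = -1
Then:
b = -1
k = 0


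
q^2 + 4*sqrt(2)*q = q*(q + 4*sqrt(2))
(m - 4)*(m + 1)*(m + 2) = m^3 - m^2 - 10*m - 8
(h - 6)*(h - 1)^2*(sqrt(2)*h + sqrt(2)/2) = sqrt(2)*h^4 - 15*sqrt(2)*h^3/2 + 9*sqrt(2)*h^2 + sqrt(2)*h/2 - 3*sqrt(2)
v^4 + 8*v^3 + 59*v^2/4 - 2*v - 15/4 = (v - 1/2)*(v + 1/2)*(v + 3)*(v + 5)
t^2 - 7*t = t*(t - 7)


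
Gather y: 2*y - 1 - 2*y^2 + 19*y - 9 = -2*y^2 + 21*y - 10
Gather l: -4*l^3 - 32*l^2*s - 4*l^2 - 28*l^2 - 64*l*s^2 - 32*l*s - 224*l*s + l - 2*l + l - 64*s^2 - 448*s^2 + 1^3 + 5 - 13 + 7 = -4*l^3 + l^2*(-32*s - 32) + l*(-64*s^2 - 256*s) - 512*s^2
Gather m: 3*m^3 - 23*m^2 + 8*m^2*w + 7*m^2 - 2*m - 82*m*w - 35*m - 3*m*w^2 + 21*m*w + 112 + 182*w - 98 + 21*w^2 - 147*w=3*m^3 + m^2*(8*w - 16) + m*(-3*w^2 - 61*w - 37) + 21*w^2 + 35*w + 14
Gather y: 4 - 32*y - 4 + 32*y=0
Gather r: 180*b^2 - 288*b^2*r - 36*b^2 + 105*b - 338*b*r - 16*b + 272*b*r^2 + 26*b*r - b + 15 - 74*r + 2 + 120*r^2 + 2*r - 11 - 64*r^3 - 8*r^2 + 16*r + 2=144*b^2 + 88*b - 64*r^3 + r^2*(272*b + 112) + r*(-288*b^2 - 312*b - 56) + 8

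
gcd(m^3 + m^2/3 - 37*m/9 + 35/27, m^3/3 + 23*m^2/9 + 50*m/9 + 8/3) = 1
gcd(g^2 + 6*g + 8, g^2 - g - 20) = g + 4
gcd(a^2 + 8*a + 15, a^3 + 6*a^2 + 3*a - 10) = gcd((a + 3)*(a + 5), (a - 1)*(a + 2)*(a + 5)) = a + 5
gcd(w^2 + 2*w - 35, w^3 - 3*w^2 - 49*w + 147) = w + 7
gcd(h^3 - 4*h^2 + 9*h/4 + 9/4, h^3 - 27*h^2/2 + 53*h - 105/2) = h - 3/2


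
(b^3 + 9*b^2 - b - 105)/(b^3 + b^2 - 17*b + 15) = (b + 7)/(b - 1)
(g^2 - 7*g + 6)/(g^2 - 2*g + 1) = (g - 6)/(g - 1)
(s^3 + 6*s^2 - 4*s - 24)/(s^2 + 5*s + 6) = (s^2 + 4*s - 12)/(s + 3)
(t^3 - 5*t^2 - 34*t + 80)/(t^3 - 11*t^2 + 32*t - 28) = (t^2 - 3*t - 40)/(t^2 - 9*t + 14)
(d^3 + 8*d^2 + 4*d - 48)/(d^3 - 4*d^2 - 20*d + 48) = (d + 6)/(d - 6)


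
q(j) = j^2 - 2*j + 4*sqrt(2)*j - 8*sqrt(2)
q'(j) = 2*j - 2 + 4*sqrt(2)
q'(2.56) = 8.78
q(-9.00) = 36.77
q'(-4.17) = -4.68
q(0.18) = -10.62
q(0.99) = -6.71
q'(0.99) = 5.64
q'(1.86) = 7.38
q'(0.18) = 4.02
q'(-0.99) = 1.68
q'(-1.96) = -0.26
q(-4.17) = -9.17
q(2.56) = 4.60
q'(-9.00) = -14.34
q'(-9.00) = -14.34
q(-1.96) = -14.64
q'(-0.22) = 3.22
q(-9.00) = 36.77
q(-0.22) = -12.07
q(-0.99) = -13.95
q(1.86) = -1.05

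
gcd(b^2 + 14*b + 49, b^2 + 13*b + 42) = b + 7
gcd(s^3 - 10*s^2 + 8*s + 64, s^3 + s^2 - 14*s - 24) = s^2 - 2*s - 8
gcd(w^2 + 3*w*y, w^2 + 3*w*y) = w^2 + 3*w*y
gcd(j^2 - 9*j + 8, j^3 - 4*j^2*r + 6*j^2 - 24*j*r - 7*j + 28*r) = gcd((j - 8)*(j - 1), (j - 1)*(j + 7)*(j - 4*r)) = j - 1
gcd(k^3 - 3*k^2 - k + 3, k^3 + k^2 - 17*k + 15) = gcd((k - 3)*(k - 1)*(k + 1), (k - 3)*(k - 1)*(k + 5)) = k^2 - 4*k + 3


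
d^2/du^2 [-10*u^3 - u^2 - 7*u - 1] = -60*u - 2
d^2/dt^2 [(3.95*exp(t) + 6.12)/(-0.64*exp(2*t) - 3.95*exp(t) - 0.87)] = (-1.61792*exp(4*t) - 0.0414080000000041*exp(3*t) - 33.2179200000001*exp(2*t) - 68.282661*exp(t) + 18.041625)*exp(t)/(0.262144*exp(6*t) + 4.85376*exp(5*t) + 31.025856*exp(4*t) + 74.826035*exp(3*t) + 42.175773*exp(2*t) + 8.969265*exp(t) + 0.658503)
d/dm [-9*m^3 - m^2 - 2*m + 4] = -27*m^2 - 2*m - 2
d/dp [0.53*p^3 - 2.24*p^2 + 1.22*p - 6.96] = 1.59*p^2 - 4.48*p + 1.22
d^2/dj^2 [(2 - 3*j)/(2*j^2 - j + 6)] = 2*(-(3*j - 2)*(4*j - 1)^2 + (18*j - 7)*(2*j^2 - j + 6))/(2*j^2 - j + 6)^3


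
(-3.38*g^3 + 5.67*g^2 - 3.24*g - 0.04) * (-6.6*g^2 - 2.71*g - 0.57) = 22.308*g^5 - 28.2622*g^4 + 7.9449*g^3 + 5.8125*g^2 + 1.9552*g + 0.0228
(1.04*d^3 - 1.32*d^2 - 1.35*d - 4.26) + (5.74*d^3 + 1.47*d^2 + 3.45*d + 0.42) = 6.78*d^3 + 0.15*d^2 + 2.1*d - 3.84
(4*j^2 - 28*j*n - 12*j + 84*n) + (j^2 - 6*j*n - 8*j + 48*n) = 5*j^2 - 34*j*n - 20*j + 132*n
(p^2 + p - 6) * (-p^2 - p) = -p^4 - 2*p^3 + 5*p^2 + 6*p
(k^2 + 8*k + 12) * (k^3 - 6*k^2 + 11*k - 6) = k^5 + 2*k^4 - 25*k^3 + 10*k^2 + 84*k - 72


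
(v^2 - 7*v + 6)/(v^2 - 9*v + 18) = (v - 1)/(v - 3)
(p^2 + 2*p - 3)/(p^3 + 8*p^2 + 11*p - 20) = (p + 3)/(p^2 + 9*p + 20)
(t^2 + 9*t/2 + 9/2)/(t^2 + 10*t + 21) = (t + 3/2)/(t + 7)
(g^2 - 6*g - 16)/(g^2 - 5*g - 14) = (g - 8)/(g - 7)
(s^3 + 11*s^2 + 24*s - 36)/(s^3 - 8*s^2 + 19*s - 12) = (s^2 + 12*s + 36)/(s^2 - 7*s + 12)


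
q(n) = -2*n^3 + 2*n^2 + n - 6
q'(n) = -6*n^2 + 4*n + 1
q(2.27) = -16.82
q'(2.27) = -20.84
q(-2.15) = 20.97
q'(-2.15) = -35.34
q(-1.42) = 2.34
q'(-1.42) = -16.78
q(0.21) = -5.72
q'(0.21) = 1.58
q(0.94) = -4.95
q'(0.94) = -0.54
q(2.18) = -15.04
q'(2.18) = -18.79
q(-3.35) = 88.29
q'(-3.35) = -79.74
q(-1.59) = 5.51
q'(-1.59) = -20.53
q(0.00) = -6.00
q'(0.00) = 1.00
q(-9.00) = 1605.00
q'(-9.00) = -521.00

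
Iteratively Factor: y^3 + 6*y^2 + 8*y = (y + 2)*(y^2 + 4*y) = y*(y + 2)*(y + 4)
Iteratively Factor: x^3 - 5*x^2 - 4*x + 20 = (x - 2)*(x^2 - 3*x - 10) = (x - 5)*(x - 2)*(x + 2)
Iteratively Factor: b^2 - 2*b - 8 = (b - 4)*(b + 2)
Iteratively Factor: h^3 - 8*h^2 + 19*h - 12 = (h - 4)*(h^2 - 4*h + 3) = (h - 4)*(h - 1)*(h - 3)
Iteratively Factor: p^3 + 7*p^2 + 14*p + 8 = (p + 2)*(p^2 + 5*p + 4) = (p + 1)*(p + 2)*(p + 4)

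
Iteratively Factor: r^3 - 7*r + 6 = (r - 1)*(r^2 + r - 6) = (r - 1)*(r + 3)*(r - 2)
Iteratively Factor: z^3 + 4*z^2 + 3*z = (z + 3)*(z^2 + z) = (z + 1)*(z + 3)*(z)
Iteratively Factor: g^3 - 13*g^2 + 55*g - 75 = (g - 5)*(g^2 - 8*g + 15) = (g - 5)*(g - 3)*(g - 5)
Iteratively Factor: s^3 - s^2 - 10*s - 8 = (s - 4)*(s^2 + 3*s + 2) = (s - 4)*(s + 1)*(s + 2)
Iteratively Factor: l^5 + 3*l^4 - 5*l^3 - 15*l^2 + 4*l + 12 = (l - 1)*(l^4 + 4*l^3 - l^2 - 16*l - 12) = (l - 1)*(l + 3)*(l^3 + l^2 - 4*l - 4) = (l - 2)*(l - 1)*(l + 3)*(l^2 + 3*l + 2) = (l - 2)*(l - 1)*(l + 2)*(l + 3)*(l + 1)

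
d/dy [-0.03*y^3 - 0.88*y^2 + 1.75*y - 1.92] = -0.09*y^2 - 1.76*y + 1.75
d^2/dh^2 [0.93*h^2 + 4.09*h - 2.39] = 1.86000000000000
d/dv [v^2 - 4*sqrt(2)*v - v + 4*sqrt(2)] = 2*v - 4*sqrt(2) - 1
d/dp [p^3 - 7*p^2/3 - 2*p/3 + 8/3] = 3*p^2 - 14*p/3 - 2/3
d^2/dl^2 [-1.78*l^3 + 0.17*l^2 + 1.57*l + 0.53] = 0.34 - 10.68*l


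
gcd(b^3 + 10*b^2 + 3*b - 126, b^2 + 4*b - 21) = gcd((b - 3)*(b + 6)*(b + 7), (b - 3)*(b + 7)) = b^2 + 4*b - 21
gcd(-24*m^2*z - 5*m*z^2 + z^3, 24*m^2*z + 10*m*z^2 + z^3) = z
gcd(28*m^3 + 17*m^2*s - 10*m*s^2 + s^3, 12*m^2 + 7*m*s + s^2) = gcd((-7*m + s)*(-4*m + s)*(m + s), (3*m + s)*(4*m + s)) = 1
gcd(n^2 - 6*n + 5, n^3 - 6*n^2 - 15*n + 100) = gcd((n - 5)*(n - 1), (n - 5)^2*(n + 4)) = n - 5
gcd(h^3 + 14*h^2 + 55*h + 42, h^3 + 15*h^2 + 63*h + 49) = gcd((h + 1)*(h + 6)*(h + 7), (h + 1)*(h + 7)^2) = h^2 + 8*h + 7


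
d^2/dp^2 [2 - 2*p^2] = -4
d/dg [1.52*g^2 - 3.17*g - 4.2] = 3.04*g - 3.17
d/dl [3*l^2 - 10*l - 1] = 6*l - 10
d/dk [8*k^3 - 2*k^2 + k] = 24*k^2 - 4*k + 1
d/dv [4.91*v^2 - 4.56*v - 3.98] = 9.82*v - 4.56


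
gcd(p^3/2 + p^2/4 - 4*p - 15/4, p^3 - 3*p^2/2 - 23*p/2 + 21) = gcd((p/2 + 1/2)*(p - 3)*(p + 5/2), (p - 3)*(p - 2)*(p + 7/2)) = p - 3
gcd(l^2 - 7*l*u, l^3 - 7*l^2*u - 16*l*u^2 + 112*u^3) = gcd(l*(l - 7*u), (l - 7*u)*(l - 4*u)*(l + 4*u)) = -l + 7*u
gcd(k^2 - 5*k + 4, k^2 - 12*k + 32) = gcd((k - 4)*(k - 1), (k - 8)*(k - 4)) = k - 4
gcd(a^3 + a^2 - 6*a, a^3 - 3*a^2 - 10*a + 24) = a^2 + a - 6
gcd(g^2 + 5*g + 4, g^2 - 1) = g + 1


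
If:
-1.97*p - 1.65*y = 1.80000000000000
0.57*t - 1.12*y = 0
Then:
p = -0.83756345177665*y - 0.913705583756345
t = 1.96491228070175*y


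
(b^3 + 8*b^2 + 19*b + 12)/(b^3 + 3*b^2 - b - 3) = (b + 4)/(b - 1)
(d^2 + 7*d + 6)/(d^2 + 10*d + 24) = (d + 1)/(d + 4)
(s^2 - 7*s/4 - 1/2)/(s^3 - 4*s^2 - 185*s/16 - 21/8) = 4*(s - 2)/(4*s^2 - 17*s - 42)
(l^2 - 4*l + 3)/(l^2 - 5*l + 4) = (l - 3)/(l - 4)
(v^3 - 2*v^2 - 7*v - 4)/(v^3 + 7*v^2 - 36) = (v^3 - 2*v^2 - 7*v - 4)/(v^3 + 7*v^2 - 36)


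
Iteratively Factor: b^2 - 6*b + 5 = (b - 1)*(b - 5)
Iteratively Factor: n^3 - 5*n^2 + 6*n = (n)*(n^2 - 5*n + 6) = n*(n - 3)*(n - 2)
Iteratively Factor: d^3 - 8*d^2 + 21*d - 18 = (d - 3)*(d^2 - 5*d + 6) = (d - 3)*(d - 2)*(d - 3)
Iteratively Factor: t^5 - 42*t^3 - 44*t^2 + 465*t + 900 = (t + 3)*(t^4 - 3*t^3 - 33*t^2 + 55*t + 300) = (t + 3)^2*(t^3 - 6*t^2 - 15*t + 100) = (t + 3)^2*(t + 4)*(t^2 - 10*t + 25) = (t - 5)*(t + 3)^2*(t + 4)*(t - 5)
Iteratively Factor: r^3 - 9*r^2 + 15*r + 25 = (r - 5)*(r^2 - 4*r - 5) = (r - 5)*(r + 1)*(r - 5)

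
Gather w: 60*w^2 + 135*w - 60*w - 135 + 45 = 60*w^2 + 75*w - 90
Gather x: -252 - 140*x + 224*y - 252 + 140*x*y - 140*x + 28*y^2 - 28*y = x*(140*y - 280) + 28*y^2 + 196*y - 504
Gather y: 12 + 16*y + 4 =16*y + 16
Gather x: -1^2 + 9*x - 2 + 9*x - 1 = 18*x - 4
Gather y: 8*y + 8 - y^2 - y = -y^2 + 7*y + 8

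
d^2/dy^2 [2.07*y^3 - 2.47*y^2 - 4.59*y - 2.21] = 12.42*y - 4.94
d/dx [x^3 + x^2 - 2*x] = 3*x^2 + 2*x - 2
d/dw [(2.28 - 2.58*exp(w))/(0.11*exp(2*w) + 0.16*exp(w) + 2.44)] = (0.2838*exp(2*w) - 0.5016*exp(w) - 6.66)*exp(w)/(0.0121*exp(4*w) + 0.0352*exp(3*w) + 0.5624*exp(2*w) + 0.7808*exp(w) + 5.9536)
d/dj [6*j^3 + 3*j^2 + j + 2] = 18*j^2 + 6*j + 1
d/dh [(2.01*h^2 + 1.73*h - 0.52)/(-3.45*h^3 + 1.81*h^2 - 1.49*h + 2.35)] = (6.9345*h^4 + 11.937*h^3 - 11.5082*h^2 + 11.3294*h + 3.2907)/(11.9025*h^6 - 12.489*h^5 + 13.5571*h^4 - 21.6088*h^3 + 10.7271*h^2 - 7.003*h + 5.5225)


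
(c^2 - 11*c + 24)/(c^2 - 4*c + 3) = (c - 8)/(c - 1)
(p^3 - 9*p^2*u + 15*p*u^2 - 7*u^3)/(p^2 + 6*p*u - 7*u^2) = (p^2 - 8*p*u + 7*u^2)/(p + 7*u)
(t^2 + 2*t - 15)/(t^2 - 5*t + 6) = (t + 5)/(t - 2)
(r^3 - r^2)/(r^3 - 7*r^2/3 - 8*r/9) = 9*r*(1 - r)/(-9*r^2 + 21*r + 8)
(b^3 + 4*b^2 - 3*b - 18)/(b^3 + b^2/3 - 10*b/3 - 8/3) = 3*(b^2 + 6*b + 9)/(3*b^2 + 7*b + 4)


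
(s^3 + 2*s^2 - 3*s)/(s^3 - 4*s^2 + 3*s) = (s + 3)/(s - 3)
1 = 1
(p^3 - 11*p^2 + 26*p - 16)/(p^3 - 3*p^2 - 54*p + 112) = (p - 1)/(p + 7)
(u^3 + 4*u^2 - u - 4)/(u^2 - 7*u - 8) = (u^2 + 3*u - 4)/(u - 8)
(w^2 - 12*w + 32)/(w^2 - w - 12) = (w - 8)/(w + 3)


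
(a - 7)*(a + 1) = a^2 - 6*a - 7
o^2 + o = o*(o + 1)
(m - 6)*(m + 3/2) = m^2 - 9*m/2 - 9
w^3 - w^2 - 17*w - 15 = (w - 5)*(w + 1)*(w + 3)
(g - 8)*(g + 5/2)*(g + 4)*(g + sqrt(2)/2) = g^4 - 3*g^3/2 + sqrt(2)*g^3/2 - 42*g^2 - 3*sqrt(2)*g^2/4 - 80*g - 21*sqrt(2)*g - 40*sqrt(2)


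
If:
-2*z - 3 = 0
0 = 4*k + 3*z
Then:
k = 9/8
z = -3/2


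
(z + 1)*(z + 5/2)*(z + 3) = z^3 + 13*z^2/2 + 13*z + 15/2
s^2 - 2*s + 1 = (s - 1)^2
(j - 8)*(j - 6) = j^2 - 14*j + 48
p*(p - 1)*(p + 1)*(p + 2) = p^4 + 2*p^3 - p^2 - 2*p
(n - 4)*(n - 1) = n^2 - 5*n + 4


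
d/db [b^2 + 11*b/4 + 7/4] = 2*b + 11/4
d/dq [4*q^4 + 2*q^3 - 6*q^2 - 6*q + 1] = 16*q^3 + 6*q^2 - 12*q - 6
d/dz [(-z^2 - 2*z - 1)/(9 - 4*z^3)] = 2*(-6*z^2*(z^2 + 2*z + 1) + (z + 1)*(4*z^3 - 9))/(4*z^3 - 9)^2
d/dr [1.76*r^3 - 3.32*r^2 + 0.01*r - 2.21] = 5.28*r^2 - 6.64*r + 0.01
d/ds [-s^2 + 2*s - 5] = 2 - 2*s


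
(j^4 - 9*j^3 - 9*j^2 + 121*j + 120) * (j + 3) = j^5 - 6*j^4 - 36*j^3 + 94*j^2 + 483*j + 360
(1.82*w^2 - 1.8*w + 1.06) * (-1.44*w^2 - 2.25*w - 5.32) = -2.6208*w^4 - 1.503*w^3 - 7.1588*w^2 + 7.191*w - 5.6392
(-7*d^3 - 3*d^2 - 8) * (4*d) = -28*d^4 - 12*d^3 - 32*d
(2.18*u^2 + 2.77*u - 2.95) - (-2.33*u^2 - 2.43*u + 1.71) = 4.51*u^2 + 5.2*u - 4.66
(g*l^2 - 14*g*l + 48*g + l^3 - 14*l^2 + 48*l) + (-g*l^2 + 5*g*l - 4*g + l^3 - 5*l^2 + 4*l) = -9*g*l + 44*g + 2*l^3 - 19*l^2 + 52*l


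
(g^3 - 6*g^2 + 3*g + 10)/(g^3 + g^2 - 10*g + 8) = (g^2 - 4*g - 5)/(g^2 + 3*g - 4)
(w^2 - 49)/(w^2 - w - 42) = (w + 7)/(w + 6)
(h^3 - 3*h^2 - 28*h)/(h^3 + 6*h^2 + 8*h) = (h - 7)/(h + 2)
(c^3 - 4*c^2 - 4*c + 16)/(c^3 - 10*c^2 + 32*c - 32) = (c + 2)/(c - 4)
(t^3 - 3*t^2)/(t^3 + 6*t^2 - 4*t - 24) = t^2*(t - 3)/(t^3 + 6*t^2 - 4*t - 24)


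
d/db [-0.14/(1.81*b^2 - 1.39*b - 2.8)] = (0.5068*b - 0.1946)/(-1.81*b^2 + 1.39*b + 2.8)^2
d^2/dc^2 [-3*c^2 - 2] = -6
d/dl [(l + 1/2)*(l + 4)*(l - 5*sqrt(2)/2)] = 3*l^2 - 5*sqrt(2)*l + 9*l - 45*sqrt(2)/4 + 2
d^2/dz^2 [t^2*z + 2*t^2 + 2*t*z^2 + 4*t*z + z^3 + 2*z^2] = 4*t + 6*z + 4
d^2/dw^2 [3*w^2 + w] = 6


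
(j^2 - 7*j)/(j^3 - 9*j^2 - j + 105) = j/(j^2 - 2*j - 15)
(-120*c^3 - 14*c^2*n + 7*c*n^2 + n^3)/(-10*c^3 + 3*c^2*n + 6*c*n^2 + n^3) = (24*c^2 - 2*c*n - n^2)/(2*c^2 - c*n - n^2)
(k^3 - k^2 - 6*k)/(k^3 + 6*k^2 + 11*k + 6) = k*(k - 3)/(k^2 + 4*k + 3)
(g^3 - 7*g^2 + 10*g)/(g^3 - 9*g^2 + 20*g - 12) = g*(g - 5)/(g^2 - 7*g + 6)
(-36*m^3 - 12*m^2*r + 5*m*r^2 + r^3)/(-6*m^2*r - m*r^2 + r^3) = (6*m + r)/r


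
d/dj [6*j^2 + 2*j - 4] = 12*j + 2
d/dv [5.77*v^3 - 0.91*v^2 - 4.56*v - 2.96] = 17.31*v^2 - 1.82*v - 4.56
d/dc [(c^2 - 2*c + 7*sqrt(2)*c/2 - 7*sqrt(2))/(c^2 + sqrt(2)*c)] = (-5*sqrt(2)*c^2 + 4*c^2 + 28*sqrt(2)*c + 28)/(2*c^2*(c^2 + 2*sqrt(2)*c + 2))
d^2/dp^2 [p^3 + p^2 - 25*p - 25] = 6*p + 2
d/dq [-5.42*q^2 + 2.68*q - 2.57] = 2.68 - 10.84*q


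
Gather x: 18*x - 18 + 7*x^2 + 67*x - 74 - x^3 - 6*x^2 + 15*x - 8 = -x^3 + x^2 + 100*x - 100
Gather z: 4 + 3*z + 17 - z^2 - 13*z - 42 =-z^2 - 10*z - 21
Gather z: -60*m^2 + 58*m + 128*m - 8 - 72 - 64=-60*m^2 + 186*m - 144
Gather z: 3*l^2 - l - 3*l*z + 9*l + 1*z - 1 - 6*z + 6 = 3*l^2 + 8*l + z*(-3*l - 5) + 5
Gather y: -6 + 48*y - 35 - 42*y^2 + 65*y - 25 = -42*y^2 + 113*y - 66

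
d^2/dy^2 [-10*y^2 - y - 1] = -20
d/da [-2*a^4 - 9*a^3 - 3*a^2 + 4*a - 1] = -8*a^3 - 27*a^2 - 6*a + 4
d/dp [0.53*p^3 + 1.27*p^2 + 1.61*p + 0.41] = 1.59*p^2 + 2.54*p + 1.61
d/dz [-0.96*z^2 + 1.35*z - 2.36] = 1.35 - 1.92*z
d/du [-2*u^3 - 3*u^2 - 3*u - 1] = -6*u^2 - 6*u - 3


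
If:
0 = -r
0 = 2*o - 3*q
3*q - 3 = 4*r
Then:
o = 3/2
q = 1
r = 0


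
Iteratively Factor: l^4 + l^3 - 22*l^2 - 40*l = (l + 2)*(l^3 - l^2 - 20*l) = (l - 5)*(l + 2)*(l^2 + 4*l) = (l - 5)*(l + 2)*(l + 4)*(l)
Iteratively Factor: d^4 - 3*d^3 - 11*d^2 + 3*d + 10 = (d + 2)*(d^3 - 5*d^2 - d + 5) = (d + 1)*(d + 2)*(d^2 - 6*d + 5) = (d - 5)*(d + 1)*(d + 2)*(d - 1)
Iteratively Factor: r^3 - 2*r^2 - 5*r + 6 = (r + 2)*(r^2 - 4*r + 3) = (r - 3)*(r + 2)*(r - 1)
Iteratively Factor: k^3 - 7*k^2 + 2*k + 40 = (k - 4)*(k^2 - 3*k - 10) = (k - 4)*(k + 2)*(k - 5)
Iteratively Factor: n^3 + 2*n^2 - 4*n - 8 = (n + 2)*(n^2 - 4) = (n - 2)*(n + 2)*(n + 2)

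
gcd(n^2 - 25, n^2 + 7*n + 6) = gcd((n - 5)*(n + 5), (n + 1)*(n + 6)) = 1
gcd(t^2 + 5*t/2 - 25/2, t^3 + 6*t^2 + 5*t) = t + 5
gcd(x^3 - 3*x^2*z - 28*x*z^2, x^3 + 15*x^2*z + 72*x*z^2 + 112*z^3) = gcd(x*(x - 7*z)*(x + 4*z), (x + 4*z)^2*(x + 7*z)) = x + 4*z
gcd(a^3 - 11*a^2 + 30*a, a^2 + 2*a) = a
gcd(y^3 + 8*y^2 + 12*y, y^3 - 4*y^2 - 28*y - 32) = y + 2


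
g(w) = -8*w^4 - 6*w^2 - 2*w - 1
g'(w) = -32*w^3 - 12*w - 2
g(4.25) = -2727.91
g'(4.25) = -2509.50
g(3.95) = -2050.02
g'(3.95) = -2021.56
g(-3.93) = -1994.17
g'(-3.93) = 1987.51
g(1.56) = -66.10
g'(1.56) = -142.21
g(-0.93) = -10.31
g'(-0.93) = 34.90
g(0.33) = -2.41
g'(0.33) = -7.11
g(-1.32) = -33.10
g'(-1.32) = 87.44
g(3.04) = -745.79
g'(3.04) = -937.50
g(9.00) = -52993.00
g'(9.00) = -23438.00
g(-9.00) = -52957.00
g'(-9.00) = 23434.00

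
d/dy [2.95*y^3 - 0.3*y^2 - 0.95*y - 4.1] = 8.85*y^2 - 0.6*y - 0.95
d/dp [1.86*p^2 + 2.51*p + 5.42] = 3.72*p + 2.51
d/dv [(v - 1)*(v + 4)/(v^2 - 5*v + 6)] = 2*(-4*v^2 + 10*v - 1)/(v^4 - 10*v^3 + 37*v^2 - 60*v + 36)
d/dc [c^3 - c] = 3*c^2 - 1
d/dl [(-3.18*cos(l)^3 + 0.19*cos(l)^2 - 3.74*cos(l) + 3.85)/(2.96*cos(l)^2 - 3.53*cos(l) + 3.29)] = (9.4128*cos(l)^4 - 22.4508*cos(l)^3 + 20.9869*cos(l)^2 + 21.5418*cos(l) - 1.2859)*sin(l)/(8.7616*cos(l)^4 - 20.8976*cos(l)^3 + 31.9377*cos(l)^2 - 23.2274*cos(l) + 10.8241)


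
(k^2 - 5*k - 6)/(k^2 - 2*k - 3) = (k - 6)/(k - 3)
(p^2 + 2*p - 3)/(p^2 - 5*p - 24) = (p - 1)/(p - 8)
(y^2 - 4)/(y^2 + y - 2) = (y - 2)/(y - 1)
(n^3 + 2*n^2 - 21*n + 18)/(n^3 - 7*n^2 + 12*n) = (n^2 + 5*n - 6)/(n*(n - 4))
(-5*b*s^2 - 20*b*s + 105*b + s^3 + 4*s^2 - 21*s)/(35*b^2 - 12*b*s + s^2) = (s^2 + 4*s - 21)/(-7*b + s)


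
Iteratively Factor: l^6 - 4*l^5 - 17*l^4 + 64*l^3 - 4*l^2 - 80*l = (l - 5)*(l^5 + l^4 - 12*l^3 + 4*l^2 + 16*l) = (l - 5)*(l - 2)*(l^4 + 3*l^3 - 6*l^2 - 8*l) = l*(l - 5)*(l - 2)*(l^3 + 3*l^2 - 6*l - 8) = l*(l - 5)*(l - 2)*(l + 1)*(l^2 + 2*l - 8) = l*(l - 5)*(l - 2)^2*(l + 1)*(l + 4)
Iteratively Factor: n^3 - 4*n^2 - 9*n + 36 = (n + 3)*(n^2 - 7*n + 12) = (n - 3)*(n + 3)*(n - 4)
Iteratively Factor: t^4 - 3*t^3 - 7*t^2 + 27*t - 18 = (t - 1)*(t^3 - 2*t^2 - 9*t + 18) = (t - 1)*(t + 3)*(t^2 - 5*t + 6) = (t - 3)*(t - 1)*(t + 3)*(t - 2)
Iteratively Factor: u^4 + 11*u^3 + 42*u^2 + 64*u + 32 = (u + 1)*(u^3 + 10*u^2 + 32*u + 32) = (u + 1)*(u + 4)*(u^2 + 6*u + 8) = (u + 1)*(u + 2)*(u + 4)*(u + 4)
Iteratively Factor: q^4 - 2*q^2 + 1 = (q - 1)*(q^3 + q^2 - q - 1) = (q - 1)*(q + 1)*(q^2 - 1) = (q - 1)*(q + 1)^2*(q - 1)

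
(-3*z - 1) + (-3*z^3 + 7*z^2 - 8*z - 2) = -3*z^3 + 7*z^2 - 11*z - 3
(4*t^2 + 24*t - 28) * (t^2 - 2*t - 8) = 4*t^4 + 16*t^3 - 108*t^2 - 136*t + 224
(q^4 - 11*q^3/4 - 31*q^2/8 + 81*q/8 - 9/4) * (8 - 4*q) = -4*q^5 + 19*q^4 - 13*q^3/2 - 143*q^2/2 + 90*q - 18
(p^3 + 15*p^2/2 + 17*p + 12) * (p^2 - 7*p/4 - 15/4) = p^5 + 23*p^4/4 + p^3/8 - 367*p^2/8 - 339*p/4 - 45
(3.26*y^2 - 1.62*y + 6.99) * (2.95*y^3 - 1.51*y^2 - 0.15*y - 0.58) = 9.617*y^5 - 9.7016*y^4 + 22.5777*y^3 - 12.2027*y^2 - 0.1089*y - 4.0542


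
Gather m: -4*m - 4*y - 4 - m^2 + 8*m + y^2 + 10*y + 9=-m^2 + 4*m + y^2 + 6*y + 5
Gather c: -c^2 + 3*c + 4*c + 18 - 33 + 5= -c^2 + 7*c - 10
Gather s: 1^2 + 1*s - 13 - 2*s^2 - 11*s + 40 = -2*s^2 - 10*s + 28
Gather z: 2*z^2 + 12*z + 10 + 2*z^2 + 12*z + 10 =4*z^2 + 24*z + 20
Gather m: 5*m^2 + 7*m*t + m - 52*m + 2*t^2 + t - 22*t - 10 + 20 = 5*m^2 + m*(7*t - 51) + 2*t^2 - 21*t + 10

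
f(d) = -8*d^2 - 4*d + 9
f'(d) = -16*d - 4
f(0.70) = 2.28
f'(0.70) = -15.20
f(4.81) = -195.33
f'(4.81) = -80.96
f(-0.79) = 7.17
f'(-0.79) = 8.64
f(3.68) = -114.06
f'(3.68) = -62.88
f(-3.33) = -66.39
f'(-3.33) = 49.28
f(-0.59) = 8.58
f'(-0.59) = 5.44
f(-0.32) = 9.46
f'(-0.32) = 1.12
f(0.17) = 8.09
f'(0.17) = -6.72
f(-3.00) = -51.00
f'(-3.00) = 44.00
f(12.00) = -1191.00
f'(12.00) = -196.00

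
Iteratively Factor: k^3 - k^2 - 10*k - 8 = (k + 1)*(k^2 - 2*k - 8) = (k + 1)*(k + 2)*(k - 4)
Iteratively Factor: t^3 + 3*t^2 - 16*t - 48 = (t - 4)*(t^2 + 7*t + 12) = (t - 4)*(t + 4)*(t + 3)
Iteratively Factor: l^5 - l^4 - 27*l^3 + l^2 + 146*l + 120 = (l - 3)*(l^4 + 2*l^3 - 21*l^2 - 62*l - 40) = (l - 3)*(l + 1)*(l^3 + l^2 - 22*l - 40) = (l - 3)*(l + 1)*(l + 2)*(l^2 - l - 20) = (l - 5)*(l - 3)*(l + 1)*(l + 2)*(l + 4)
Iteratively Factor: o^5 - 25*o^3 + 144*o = (o - 3)*(o^4 + 3*o^3 - 16*o^2 - 48*o) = (o - 4)*(o - 3)*(o^3 + 7*o^2 + 12*o) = o*(o - 4)*(o - 3)*(o^2 + 7*o + 12) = o*(o - 4)*(o - 3)*(o + 3)*(o + 4)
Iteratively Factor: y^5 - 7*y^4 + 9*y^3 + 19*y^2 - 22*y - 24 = (y + 1)*(y^4 - 8*y^3 + 17*y^2 + 2*y - 24) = (y - 3)*(y + 1)*(y^3 - 5*y^2 + 2*y + 8) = (y - 3)*(y - 2)*(y + 1)*(y^2 - 3*y - 4) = (y - 3)*(y - 2)*(y + 1)^2*(y - 4)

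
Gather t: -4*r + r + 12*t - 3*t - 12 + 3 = -3*r + 9*t - 9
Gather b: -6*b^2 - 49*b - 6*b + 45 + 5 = -6*b^2 - 55*b + 50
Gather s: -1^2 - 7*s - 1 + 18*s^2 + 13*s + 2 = 18*s^2 + 6*s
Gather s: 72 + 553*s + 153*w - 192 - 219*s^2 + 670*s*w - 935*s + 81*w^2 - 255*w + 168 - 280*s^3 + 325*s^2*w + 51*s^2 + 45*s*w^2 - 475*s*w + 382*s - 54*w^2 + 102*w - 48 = -280*s^3 + s^2*(325*w - 168) + s*(45*w^2 + 195*w) + 27*w^2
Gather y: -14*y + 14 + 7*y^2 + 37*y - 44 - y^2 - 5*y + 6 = 6*y^2 + 18*y - 24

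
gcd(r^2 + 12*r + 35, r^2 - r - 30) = r + 5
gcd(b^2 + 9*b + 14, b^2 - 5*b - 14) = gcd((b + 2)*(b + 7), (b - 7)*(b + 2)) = b + 2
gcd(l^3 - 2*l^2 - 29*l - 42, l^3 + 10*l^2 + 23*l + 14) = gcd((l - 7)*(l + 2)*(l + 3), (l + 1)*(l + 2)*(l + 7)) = l + 2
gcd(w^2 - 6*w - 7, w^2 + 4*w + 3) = w + 1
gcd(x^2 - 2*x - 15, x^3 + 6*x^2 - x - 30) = x + 3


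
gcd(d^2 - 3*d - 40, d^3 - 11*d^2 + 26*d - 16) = d - 8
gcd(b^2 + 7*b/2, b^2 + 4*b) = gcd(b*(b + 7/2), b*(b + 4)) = b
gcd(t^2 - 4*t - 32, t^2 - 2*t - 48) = t - 8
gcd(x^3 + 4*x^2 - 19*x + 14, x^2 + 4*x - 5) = x - 1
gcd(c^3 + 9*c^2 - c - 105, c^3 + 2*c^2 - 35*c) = c + 7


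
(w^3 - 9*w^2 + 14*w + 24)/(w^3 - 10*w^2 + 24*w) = (w + 1)/w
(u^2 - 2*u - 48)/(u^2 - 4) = (u^2 - 2*u - 48)/(u^2 - 4)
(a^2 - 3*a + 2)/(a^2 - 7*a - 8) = (-a^2 + 3*a - 2)/(-a^2 + 7*a + 8)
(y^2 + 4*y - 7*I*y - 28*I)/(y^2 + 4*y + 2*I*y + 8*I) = (y - 7*I)/(y + 2*I)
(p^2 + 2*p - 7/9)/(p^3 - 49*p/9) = (3*p - 1)/(p*(3*p - 7))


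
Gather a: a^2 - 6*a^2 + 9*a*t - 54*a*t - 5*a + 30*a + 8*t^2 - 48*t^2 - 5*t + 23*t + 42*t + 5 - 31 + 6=-5*a^2 + a*(25 - 45*t) - 40*t^2 + 60*t - 20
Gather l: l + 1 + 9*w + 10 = l + 9*w + 11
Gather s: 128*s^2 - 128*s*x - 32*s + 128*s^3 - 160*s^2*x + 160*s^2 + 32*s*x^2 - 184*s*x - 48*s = 128*s^3 + s^2*(288 - 160*x) + s*(32*x^2 - 312*x - 80)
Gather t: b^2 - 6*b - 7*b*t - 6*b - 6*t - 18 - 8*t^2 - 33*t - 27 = b^2 - 12*b - 8*t^2 + t*(-7*b - 39) - 45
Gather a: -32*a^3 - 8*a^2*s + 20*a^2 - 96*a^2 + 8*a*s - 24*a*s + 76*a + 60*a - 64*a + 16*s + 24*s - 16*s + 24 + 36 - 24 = -32*a^3 + a^2*(-8*s - 76) + a*(72 - 16*s) + 24*s + 36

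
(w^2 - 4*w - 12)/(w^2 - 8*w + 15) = (w^2 - 4*w - 12)/(w^2 - 8*w + 15)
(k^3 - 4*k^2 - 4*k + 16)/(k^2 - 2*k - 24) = (-k^3 + 4*k^2 + 4*k - 16)/(-k^2 + 2*k + 24)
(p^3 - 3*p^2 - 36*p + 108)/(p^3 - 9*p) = (p^2 - 36)/(p*(p + 3))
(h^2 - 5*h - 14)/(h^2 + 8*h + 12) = (h - 7)/(h + 6)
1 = 1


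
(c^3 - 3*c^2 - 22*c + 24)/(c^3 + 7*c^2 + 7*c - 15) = (c^2 - 2*c - 24)/(c^2 + 8*c + 15)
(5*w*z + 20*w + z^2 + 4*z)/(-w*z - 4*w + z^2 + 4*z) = (5*w + z)/(-w + z)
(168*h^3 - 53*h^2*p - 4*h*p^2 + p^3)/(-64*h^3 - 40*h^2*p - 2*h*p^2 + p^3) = (-21*h^2 + 4*h*p + p^2)/(8*h^2 + 6*h*p + p^2)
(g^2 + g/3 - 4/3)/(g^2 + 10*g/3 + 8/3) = (g - 1)/(g + 2)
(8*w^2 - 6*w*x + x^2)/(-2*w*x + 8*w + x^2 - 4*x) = (-4*w + x)/(x - 4)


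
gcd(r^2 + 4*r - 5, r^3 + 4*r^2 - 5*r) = r^2 + 4*r - 5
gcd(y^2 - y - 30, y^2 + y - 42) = y - 6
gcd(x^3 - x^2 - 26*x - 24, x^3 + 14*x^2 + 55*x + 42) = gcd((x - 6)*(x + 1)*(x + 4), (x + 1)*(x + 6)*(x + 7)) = x + 1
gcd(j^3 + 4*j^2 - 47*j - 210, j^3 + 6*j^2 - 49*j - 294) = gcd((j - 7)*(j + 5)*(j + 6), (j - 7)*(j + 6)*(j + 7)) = j^2 - j - 42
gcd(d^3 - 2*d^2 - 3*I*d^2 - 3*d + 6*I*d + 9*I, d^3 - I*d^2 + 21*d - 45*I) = d - 3*I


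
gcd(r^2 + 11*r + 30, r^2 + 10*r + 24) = r + 6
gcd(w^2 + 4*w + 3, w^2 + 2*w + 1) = w + 1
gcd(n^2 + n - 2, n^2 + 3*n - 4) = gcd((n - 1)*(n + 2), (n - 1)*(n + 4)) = n - 1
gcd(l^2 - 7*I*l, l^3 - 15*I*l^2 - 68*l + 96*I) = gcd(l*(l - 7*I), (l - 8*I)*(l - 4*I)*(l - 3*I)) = 1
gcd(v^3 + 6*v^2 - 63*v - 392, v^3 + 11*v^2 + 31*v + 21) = v + 7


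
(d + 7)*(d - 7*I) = d^2 + 7*d - 7*I*d - 49*I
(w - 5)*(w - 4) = w^2 - 9*w + 20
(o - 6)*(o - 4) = o^2 - 10*o + 24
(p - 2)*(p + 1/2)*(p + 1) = p^3 - p^2/2 - 5*p/2 - 1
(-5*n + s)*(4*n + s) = -20*n^2 - n*s + s^2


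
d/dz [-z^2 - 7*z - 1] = -2*z - 7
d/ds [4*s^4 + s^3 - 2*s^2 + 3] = s*(16*s^2 + 3*s - 4)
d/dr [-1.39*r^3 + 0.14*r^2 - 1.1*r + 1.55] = -4.17*r^2 + 0.28*r - 1.1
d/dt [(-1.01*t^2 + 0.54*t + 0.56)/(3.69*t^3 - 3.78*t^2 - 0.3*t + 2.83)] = (3.7269*t^4 - 3.9852*t^3 - 3.855*t^2 - 1.483*t + 1.6962)/(13.6161*t^6 - 27.8964*t^5 + 12.0744*t^4 + 23.1534*t^3 - 21.3048*t^2 - 1.698*t + 8.0089)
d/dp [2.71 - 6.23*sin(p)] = -6.23*cos(p)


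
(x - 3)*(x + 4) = x^2 + x - 12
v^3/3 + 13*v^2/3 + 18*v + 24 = (v/3 + 1)*(v + 4)*(v + 6)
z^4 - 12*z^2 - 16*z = z*(z - 4)*(z + 2)^2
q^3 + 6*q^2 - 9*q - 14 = (q - 2)*(q + 1)*(q + 7)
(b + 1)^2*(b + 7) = b^3 + 9*b^2 + 15*b + 7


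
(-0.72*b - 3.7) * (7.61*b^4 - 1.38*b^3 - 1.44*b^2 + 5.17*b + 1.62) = -5.4792*b^5 - 27.1634*b^4 + 6.1428*b^3 + 1.6056*b^2 - 20.2954*b - 5.994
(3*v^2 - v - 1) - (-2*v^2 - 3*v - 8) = 5*v^2 + 2*v + 7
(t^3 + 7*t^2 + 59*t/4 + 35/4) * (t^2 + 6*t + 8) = t^5 + 13*t^4 + 259*t^3/4 + 613*t^2/4 + 341*t/2 + 70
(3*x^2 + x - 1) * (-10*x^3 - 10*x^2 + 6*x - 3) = -30*x^5 - 40*x^4 + 18*x^3 + 7*x^2 - 9*x + 3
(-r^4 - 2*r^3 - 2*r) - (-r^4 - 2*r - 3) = 3 - 2*r^3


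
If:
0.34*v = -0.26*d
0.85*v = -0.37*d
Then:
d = 0.00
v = 0.00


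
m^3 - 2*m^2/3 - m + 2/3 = (m - 1)*(m - 2/3)*(m + 1)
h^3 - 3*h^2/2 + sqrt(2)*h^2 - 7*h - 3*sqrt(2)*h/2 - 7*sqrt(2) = (h - 7/2)*(h + 2)*(h + sqrt(2))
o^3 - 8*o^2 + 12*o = o*(o - 6)*(o - 2)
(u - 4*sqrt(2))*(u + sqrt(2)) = u^2 - 3*sqrt(2)*u - 8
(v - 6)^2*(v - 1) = v^3 - 13*v^2 + 48*v - 36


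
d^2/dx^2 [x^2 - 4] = 2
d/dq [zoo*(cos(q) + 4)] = zoo*sin(q)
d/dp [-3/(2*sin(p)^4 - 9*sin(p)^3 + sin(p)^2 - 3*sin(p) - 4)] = 3*(8*sin(p)^3 - 27*sin(p)^2 + 2*sin(p) - 3)*cos(p)/(2*sin(p)^4 - 9*sin(p)^3 + sin(p)^2 - 3*sin(p) - 4)^2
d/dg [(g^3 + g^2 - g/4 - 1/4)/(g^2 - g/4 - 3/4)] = 2*(8*g^4 - 4*g^3 - 18*g^2 - 8*g + 1)/(16*g^4 - 8*g^3 - 23*g^2 + 6*g + 9)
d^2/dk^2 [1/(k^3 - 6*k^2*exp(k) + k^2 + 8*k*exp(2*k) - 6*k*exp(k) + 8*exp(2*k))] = 2*((k^3 - 6*k^2*exp(k) + k^2 + 8*k*exp(2*k) - 6*k*exp(k) + 8*exp(2*k))*(3*k^2*exp(k) - 16*k*exp(2*k) + 15*k*exp(k) - 3*k - 32*exp(2*k) + 12*exp(k) - 1) + (-6*k^2*exp(k) + 3*k^2 + 16*k*exp(2*k) - 18*k*exp(k) + 2*k + 24*exp(2*k) - 6*exp(k))^2)/(k^3 - 6*k^2*exp(k) + k^2 + 8*k*exp(2*k) - 6*k*exp(k) + 8*exp(2*k))^3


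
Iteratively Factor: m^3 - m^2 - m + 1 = (m - 1)*(m^2 - 1) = (m - 1)*(m + 1)*(m - 1)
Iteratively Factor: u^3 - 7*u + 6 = (u - 2)*(u^2 + 2*u - 3) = (u - 2)*(u - 1)*(u + 3)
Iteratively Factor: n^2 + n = (n + 1)*(n)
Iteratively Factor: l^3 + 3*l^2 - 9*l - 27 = (l + 3)*(l^2 - 9) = (l - 3)*(l + 3)*(l + 3)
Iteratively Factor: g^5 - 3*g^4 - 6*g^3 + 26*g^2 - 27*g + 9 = (g - 3)*(g^4 - 6*g^2 + 8*g - 3) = (g - 3)*(g - 1)*(g^3 + g^2 - 5*g + 3) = (g - 3)*(g - 1)^2*(g^2 + 2*g - 3) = (g - 3)*(g - 1)^3*(g + 3)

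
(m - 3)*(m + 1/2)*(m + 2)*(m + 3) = m^4 + 5*m^3/2 - 8*m^2 - 45*m/2 - 9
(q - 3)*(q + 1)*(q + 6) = q^3 + 4*q^2 - 15*q - 18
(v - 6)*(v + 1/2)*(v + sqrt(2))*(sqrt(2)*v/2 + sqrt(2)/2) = sqrt(2)*v^4/2 - 9*sqrt(2)*v^3/4 + v^3 - 17*sqrt(2)*v^2/4 - 9*v^2/2 - 17*v/2 - 3*sqrt(2)*v/2 - 3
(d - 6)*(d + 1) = d^2 - 5*d - 6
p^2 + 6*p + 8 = (p + 2)*(p + 4)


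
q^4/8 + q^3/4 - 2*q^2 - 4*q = q*(q/4 + 1)*(q/2 + 1)*(q - 4)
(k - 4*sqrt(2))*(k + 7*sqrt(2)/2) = k^2 - sqrt(2)*k/2 - 28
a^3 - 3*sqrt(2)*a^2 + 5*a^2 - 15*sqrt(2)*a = a*(a + 5)*(a - 3*sqrt(2))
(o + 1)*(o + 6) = o^2 + 7*o + 6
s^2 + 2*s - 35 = (s - 5)*(s + 7)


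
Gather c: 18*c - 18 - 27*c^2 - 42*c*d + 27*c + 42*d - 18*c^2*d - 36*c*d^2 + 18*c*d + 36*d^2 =c^2*(-18*d - 27) + c*(-36*d^2 - 24*d + 45) + 36*d^2 + 42*d - 18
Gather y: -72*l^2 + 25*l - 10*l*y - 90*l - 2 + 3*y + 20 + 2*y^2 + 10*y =-72*l^2 - 65*l + 2*y^2 + y*(13 - 10*l) + 18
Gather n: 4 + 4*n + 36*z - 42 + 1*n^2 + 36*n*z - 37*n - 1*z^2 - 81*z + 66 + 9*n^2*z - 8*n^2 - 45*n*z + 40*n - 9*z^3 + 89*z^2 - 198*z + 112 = n^2*(9*z - 7) + n*(7 - 9*z) - 9*z^3 + 88*z^2 - 243*z + 140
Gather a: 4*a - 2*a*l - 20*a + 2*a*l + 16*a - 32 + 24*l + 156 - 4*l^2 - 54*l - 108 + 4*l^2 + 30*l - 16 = 0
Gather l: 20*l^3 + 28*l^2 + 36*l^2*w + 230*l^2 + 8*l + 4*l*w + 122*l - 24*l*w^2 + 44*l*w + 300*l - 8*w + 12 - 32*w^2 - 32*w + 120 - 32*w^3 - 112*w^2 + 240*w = 20*l^3 + l^2*(36*w + 258) + l*(-24*w^2 + 48*w + 430) - 32*w^3 - 144*w^2 + 200*w + 132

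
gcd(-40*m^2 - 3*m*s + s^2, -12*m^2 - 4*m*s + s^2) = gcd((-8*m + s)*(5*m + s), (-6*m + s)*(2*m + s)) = 1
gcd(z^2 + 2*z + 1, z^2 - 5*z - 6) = z + 1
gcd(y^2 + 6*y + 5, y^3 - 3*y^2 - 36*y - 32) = y + 1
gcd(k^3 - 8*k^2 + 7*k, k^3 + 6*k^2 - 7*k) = k^2 - k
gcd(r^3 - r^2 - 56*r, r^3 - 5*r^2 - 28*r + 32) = r - 8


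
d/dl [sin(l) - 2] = cos(l)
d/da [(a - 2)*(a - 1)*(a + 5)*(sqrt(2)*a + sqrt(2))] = sqrt(2)*(4*a^3 + 9*a^2 - 22*a - 3)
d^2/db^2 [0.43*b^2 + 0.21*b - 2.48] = 0.860000000000000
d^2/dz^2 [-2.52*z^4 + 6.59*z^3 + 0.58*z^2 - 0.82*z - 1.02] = -30.24*z^2 + 39.54*z + 1.16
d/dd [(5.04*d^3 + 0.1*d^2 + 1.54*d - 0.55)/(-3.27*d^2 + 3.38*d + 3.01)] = (-16.4808*d^4 + 34.0704*d^3 + 50.885*d^2 - 2.995*d + 6.4944)/(10.6929*d^4 - 22.1052*d^3 - 8.261*d^2 + 20.3476*d + 9.0601)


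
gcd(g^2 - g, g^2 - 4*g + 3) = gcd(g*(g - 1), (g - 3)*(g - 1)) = g - 1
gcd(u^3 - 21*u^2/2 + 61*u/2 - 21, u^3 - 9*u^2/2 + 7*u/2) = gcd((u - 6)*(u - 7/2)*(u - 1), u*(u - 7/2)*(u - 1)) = u^2 - 9*u/2 + 7/2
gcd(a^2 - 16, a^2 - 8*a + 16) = a - 4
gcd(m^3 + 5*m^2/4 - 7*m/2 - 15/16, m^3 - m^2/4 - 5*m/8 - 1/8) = m + 1/4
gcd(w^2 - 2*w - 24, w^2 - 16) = w + 4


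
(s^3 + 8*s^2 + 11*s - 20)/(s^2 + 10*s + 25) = (s^2 + 3*s - 4)/(s + 5)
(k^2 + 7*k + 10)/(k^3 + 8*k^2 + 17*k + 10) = 1/(k + 1)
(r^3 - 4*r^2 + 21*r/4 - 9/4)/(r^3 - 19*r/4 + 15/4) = (2*r - 3)/(2*r + 5)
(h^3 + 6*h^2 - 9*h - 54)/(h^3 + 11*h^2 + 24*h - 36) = (h^2 - 9)/(h^2 + 5*h - 6)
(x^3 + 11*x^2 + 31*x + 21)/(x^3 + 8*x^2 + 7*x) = (x + 3)/x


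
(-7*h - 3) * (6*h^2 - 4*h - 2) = -42*h^3 + 10*h^2 + 26*h + 6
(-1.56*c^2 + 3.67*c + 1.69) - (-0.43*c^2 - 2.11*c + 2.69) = -1.13*c^2 + 5.78*c - 1.0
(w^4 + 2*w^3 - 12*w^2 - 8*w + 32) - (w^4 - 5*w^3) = 7*w^3 - 12*w^2 - 8*w + 32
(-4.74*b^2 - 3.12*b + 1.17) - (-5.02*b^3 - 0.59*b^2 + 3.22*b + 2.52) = 5.02*b^3 - 4.15*b^2 - 6.34*b - 1.35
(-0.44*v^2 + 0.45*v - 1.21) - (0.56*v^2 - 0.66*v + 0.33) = -1.0*v^2 + 1.11*v - 1.54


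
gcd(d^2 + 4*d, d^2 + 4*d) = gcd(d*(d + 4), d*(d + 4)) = d^2 + 4*d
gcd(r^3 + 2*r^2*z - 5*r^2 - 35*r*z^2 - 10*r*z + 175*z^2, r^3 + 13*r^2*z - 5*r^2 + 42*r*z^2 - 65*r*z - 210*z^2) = r^2 + 7*r*z - 5*r - 35*z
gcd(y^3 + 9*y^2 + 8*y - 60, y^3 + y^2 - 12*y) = 1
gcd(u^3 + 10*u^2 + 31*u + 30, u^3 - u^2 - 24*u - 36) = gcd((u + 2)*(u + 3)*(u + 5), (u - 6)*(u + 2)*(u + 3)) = u^2 + 5*u + 6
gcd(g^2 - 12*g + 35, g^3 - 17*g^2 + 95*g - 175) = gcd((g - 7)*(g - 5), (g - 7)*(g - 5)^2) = g^2 - 12*g + 35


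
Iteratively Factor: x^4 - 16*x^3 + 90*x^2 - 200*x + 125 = (x - 5)*(x^3 - 11*x^2 + 35*x - 25) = (x - 5)^2*(x^2 - 6*x + 5) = (x - 5)^2*(x - 1)*(x - 5)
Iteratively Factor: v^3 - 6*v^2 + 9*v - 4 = (v - 4)*(v^2 - 2*v + 1) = (v - 4)*(v - 1)*(v - 1)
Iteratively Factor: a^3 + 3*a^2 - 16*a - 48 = (a - 4)*(a^2 + 7*a + 12) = (a - 4)*(a + 3)*(a + 4)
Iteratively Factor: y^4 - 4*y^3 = (y - 4)*(y^3) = y*(y - 4)*(y^2) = y^2*(y - 4)*(y)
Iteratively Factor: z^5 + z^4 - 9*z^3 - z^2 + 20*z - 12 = (z - 2)*(z^4 + 3*z^3 - 3*z^2 - 7*z + 6) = (z - 2)*(z + 3)*(z^3 - 3*z + 2) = (z - 2)*(z - 1)*(z + 3)*(z^2 + z - 2) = (z - 2)*(z - 1)^2*(z + 3)*(z + 2)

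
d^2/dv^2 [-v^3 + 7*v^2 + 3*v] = 14 - 6*v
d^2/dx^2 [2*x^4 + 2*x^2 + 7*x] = 24*x^2 + 4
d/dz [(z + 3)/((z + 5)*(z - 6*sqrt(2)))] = (-(z + 3)*(z + 5) - (z + 3)*(z - 6*sqrt(2)) + (z + 5)*(z - 6*sqrt(2)))/((z + 5)^2*(z - 6*sqrt(2))^2)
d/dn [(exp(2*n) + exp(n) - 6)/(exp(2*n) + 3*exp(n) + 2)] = 2*(exp(2*n) + 8*exp(n) + 10)*exp(n)/(exp(4*n) + 6*exp(3*n) + 13*exp(2*n) + 12*exp(n) + 4)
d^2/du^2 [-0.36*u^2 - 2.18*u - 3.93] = -0.720000000000000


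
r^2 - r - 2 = (r - 2)*(r + 1)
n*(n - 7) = n^2 - 7*n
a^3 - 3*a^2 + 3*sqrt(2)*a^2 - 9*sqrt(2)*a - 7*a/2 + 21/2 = (a - 3)*(a - sqrt(2)/2)*(a + 7*sqrt(2)/2)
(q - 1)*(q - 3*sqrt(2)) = q^2 - 3*sqrt(2)*q - q + 3*sqrt(2)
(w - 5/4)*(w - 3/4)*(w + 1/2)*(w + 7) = w^4 + 11*w^3/2 - 169*w^2/16 + w/32 + 105/32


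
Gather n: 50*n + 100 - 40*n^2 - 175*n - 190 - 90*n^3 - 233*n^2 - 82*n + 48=-90*n^3 - 273*n^2 - 207*n - 42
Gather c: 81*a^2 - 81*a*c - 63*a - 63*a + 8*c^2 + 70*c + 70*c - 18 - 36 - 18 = 81*a^2 - 126*a + 8*c^2 + c*(140 - 81*a) - 72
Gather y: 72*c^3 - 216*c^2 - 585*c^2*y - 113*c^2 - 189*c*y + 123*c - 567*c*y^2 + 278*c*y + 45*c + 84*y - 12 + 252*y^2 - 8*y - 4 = 72*c^3 - 329*c^2 + 168*c + y^2*(252 - 567*c) + y*(-585*c^2 + 89*c + 76) - 16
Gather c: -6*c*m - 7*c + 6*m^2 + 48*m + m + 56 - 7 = c*(-6*m - 7) + 6*m^2 + 49*m + 49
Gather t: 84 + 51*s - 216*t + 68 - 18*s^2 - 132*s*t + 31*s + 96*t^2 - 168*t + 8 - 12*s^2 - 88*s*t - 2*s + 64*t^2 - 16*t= -30*s^2 + 80*s + 160*t^2 + t*(-220*s - 400) + 160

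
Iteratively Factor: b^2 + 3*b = (b + 3)*(b)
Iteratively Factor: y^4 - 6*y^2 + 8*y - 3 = (y - 1)*(y^3 + y^2 - 5*y + 3) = (y - 1)*(y + 3)*(y^2 - 2*y + 1) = (y - 1)^2*(y + 3)*(y - 1)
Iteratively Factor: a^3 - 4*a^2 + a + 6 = (a + 1)*(a^2 - 5*a + 6) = (a - 2)*(a + 1)*(a - 3)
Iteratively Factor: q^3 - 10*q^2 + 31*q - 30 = (q - 5)*(q^2 - 5*q + 6) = (q - 5)*(q - 2)*(q - 3)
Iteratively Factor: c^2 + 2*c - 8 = (c + 4)*(c - 2)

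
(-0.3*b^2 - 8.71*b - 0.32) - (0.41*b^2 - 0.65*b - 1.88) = -0.71*b^2 - 8.06*b + 1.56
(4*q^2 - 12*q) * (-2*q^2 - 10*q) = -8*q^4 - 16*q^3 + 120*q^2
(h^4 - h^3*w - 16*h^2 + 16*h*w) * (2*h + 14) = 2*h^5 - 2*h^4*w + 14*h^4 - 14*h^3*w - 32*h^3 + 32*h^2*w - 224*h^2 + 224*h*w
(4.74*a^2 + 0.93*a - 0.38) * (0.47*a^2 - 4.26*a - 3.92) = 2.2278*a^4 - 19.7553*a^3 - 22.7212*a^2 - 2.0268*a + 1.4896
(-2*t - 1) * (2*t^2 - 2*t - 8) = -4*t^3 + 2*t^2 + 18*t + 8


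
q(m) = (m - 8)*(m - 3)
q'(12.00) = 13.00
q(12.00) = 36.00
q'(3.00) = -5.00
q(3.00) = 0.00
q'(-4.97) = -20.94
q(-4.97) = 103.37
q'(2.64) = -5.72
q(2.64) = 1.93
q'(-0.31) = -11.62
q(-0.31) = 27.51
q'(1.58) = -7.84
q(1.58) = 9.12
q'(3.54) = -3.92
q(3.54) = -2.41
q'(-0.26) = -11.52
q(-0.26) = 26.93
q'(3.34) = -4.32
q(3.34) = -1.58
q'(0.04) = -10.92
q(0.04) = 23.56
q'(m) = 2*m - 11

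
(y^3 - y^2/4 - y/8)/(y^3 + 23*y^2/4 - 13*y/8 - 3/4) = y/(y + 6)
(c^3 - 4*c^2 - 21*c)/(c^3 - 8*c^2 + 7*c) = (c + 3)/(c - 1)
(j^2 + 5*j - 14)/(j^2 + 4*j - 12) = (j + 7)/(j + 6)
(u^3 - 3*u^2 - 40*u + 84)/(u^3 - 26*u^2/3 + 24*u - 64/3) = 3*(u^2 - u - 42)/(3*u^2 - 20*u + 32)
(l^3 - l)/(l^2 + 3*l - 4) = l*(l + 1)/(l + 4)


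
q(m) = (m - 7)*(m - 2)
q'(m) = 2*m - 9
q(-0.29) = 16.69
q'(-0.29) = -9.58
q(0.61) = 8.88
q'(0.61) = -7.78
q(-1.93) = 35.09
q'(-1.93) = -12.86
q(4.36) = -6.23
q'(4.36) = -0.28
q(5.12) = -5.87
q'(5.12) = 1.24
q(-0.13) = 15.19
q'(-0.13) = -9.26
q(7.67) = 3.80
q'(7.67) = 6.34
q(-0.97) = 23.67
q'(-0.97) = -10.94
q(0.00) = 14.00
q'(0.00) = -9.00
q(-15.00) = 374.00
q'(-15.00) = -39.00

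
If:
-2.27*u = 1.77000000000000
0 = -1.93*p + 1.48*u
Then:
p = -0.60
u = -0.78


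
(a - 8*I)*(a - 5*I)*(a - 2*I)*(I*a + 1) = I*a^4 + 16*a^3 - 81*I*a^2 - 146*a + 80*I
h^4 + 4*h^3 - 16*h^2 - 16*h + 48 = (h - 2)^2*(h + 2)*(h + 6)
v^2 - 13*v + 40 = (v - 8)*(v - 5)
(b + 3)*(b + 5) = b^2 + 8*b + 15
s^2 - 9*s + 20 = (s - 5)*(s - 4)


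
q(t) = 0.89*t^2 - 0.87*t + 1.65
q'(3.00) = 4.47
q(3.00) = 7.05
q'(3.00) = 4.47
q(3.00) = 7.05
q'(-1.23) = -3.06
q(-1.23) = 4.07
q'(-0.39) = -1.56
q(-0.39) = 2.12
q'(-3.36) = -6.85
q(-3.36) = 14.62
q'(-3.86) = -7.74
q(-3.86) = 18.27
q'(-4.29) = -8.51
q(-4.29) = 21.76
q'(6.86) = 11.34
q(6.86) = 37.56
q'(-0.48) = -1.72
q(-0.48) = 2.27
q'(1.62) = 2.01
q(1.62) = 2.58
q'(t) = 1.78*t - 0.87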